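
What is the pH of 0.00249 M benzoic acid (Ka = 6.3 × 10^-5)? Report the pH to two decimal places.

pH = 3.44

C6H5COOH ⇌ C6H5COO- + H+
From the ICE table, Ka = x²/(0.00249 − x) = 6.3 × 10^-5.
x is not negligible relative to C₀; solve x² + 6.3e-05·x − 1.57e-07 = 0.
x = [−6.3e-05 + √(6.3e-05² + 6.27e-07)]/2 = 3.66 × 10^-4 M
pH = −log(3.66 × 10^-4) = 3.44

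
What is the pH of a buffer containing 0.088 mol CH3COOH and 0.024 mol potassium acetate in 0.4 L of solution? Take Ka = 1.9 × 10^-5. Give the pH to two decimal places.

pKa = −log(1.9 × 10^-5) = 4.721
pH = pKa + log([A⁻]/[HA]) = 4.721 + log(0.024/0.088)
pH = 4.721 + (-0.564) = 4.16

pH = 4.16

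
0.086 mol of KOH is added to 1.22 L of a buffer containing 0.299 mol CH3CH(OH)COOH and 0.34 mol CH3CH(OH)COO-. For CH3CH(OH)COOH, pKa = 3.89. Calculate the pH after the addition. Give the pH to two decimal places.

pH = 4.19

OH- converts CH3CH(OH)COOH to CH3CH(OH)COO-: CH3CH(OH)COOH → 0.213 mol, CH3CH(OH)COO- → 0.426 mol.
pH = pKa + log([A⁻]/[HA]) = 3.89 + log(0.426/0.213) = 3.89 +0.301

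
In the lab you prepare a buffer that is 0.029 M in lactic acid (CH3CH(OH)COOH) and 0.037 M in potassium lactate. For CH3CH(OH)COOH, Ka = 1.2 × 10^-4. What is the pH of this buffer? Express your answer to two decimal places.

pH = 4.03

pKa = −log(1.2 × 10^-4) = 3.921
Henderson–Hasselbalch: pH = pKa + log([CH3CH(OH)COO-]/[CH3CH(OH)COOH]) = 3.921 + log(0.037/0.029)
pH = 3.921 + (+0.106) = 4.03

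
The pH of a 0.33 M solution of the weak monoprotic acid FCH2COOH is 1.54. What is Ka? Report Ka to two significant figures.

[H+] = 10^(-1.54) = 2.88 × 10^-2 M
At equilibrium [HA] = 0.33 − 2.88 × 10^-2 = 3.01 × 10^-1 M
Ka = [H+][A-]/[HA] = (2.88 × 10^-2)² / 3.01 × 10^-1 = 2.8 × 10^-3

Ka = 2.8 × 10^-3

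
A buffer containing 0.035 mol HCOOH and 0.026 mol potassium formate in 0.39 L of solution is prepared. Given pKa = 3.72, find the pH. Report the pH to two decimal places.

Henderson–Hasselbalch: pH = pKa + log([HCOO-]/[HCOOH]) = 3.72 + log(0.026/0.035)
pH = 3.72 + (-0.129) = 3.59

pH = 3.59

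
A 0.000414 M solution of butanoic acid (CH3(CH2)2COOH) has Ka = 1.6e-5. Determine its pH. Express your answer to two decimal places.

CH3(CH2)2COOH ⇌ CH3(CH2)2COO- + H+
Let x = [H+] at equilibrium. Ka = x²/(0.000414 − x).
The 5% rule fails; solving x² + Ka·x − Ka·C₀ = 0 exactly:
x = [−1.6e-05 + √(1.6e-05² + 2.65e-08)]/2 = 7.38 × 10^-5 M
pH = −log[H+] = −log(7.38 × 10^-5) = 4.13

pH = 4.13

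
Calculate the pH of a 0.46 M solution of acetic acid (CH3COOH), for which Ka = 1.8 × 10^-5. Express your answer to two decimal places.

CH3COOH ⇌ CH3COO- + H+
From the ICE table, Ka = [H+]²/(0.46 − [H+]) = 1.8 × 10^-5.
Since Ka ≪ C₀, [H+] ≈ √(Ka·C₀) = 2.88 × 10^-3 M.
Check: 0.63% ionized — well under 5%, approximation valid.
pH = −log(2.88 × 10^-3) = 2.54

pH = 2.54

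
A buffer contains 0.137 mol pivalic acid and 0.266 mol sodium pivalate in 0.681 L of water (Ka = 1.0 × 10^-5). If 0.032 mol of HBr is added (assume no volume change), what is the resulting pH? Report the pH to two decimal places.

pH = 5.14

After neutralization: n((CH3)3CCOOH) = 0.169 mol, n((CH3)3CCOO-) = 0.234 mol.
pKa = −log(1.0 × 10^-5) = 5.000
Henderson–Hasselbalch with mole ratio 0.234/0.169: pH = 5.000 + (+0.141)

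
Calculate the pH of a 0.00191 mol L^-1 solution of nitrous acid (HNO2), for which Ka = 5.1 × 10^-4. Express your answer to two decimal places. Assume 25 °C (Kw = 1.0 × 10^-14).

HNO2 ⇌ NO2- + H+
From the ICE table, Ka = [H+]²/(0.00191 − [H+]) = 5.1 × 10^-4.
Here C₀/Ka ≈ 3.75, so the small-[H+] approximation fails. Use the quadratic:
[H+] = (−Ka + √(Ka² + 4·Ka·C₀))/2 = 7.64 × 10^-4 M
pH = −log(7.64 × 10^-4) = 3.12

pH = 3.12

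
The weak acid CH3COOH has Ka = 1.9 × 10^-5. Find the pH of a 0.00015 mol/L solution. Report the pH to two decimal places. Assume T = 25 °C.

CH3COOH ⇌ CH3COO- + H+
Ka = [H+]²/(0.00015 − [H+]) = 1.9 × 10^-5
The 5% rule fails; solving [H+]² + Ka·[H+] − Ka·C₀ = 0 exactly:
[H+] = [−1.9e-05 + √(1.9e-05² + 1.14e-08)]/2 = 4.47 × 10^-5 M
pH = −log[H+] = −log(4.47 × 10^-5) = 4.35

pH = 4.35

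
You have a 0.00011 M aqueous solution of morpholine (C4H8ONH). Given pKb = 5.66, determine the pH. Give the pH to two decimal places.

pH = 9.16

C4H8ONH + H2O ⇌ C4H8ONH2+ + OH-
Kb = 10^(−5.66) = 2.19 × 10^-6
From the ICE table, Kb = x²/(0.00011 − x) = 2.19 × 10^-6.
x is not negligible relative to C₀; solve x² + 2.19e-06·x − 2.41e-10 = 0.
x = (−Kb + √(Kb² + 4·Kb·C₀))/2 = 1.45 × 10^-5 M
pOH = 4.84, so pH = 14.00 − pOH = 9.16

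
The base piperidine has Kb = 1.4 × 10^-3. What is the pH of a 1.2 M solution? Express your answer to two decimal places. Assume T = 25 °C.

C5H10NH + H2O ⇌ C5H10NH2+ + OH-
Kb = x²/(1.2 − x) = 1.4 × 10^-3
Neglecting x in the denominator: x = √(1.4 × 10^-3 × 1.2) = 4.10 × 10^-2 M
Check: 3.4% ionized — well under 5%, approximation valid.
pOH = −log(4.10 × 10^-2) = 1.39; pH = 14.00 − 1.39 = 12.61

pH = 12.61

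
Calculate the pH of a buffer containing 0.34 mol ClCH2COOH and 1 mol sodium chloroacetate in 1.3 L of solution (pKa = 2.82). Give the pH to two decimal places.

pH = 3.29

pH = pKa + log([A⁻]/[HA]) = 2.82 + log(1/0.34)
pH = 2.82 + (+0.469) = 3.29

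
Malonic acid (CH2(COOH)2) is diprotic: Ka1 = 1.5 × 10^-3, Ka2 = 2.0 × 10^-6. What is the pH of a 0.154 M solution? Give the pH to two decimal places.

pH = 1.84

Since Ka1 ≫ Ka2, the first ionization dominates [H+].
Ka1 = x²/(0.154 − x) = 1.5 × 10^-3
Solving the quadratic: x = (−Ka1 + √(Ka1² + 4·Ka1·C₀))/2 = 1.45 × 10^-2 M
pH = −log(1.45 × 10^-2) = 1.84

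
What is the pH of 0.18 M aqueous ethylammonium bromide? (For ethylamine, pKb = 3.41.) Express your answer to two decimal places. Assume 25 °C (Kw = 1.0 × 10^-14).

pH = 5.67

C2H5NH3+ is the conjugate acid of the weak base C2H5NH2.
Kb = 10^(−3.41) = 3.89 × 10^-4
Ka = Kw/Kb = 1.0×10^-14 / 3.89 × 10^-4 = 2.57 × 10^-11
Ka = [H+]²/(0.18 − [H+]) = 2.57 × 10^-11
Assume [H+] ≪ 0.18: [H+] ≈ √(2.57 × 10^-11 × 0.18) = 2.15 × 10^-6 M
Check: 0.0012% ionized — well under 5%, approximation valid.
pH = −log(2.15 × 10^-6) = 5.67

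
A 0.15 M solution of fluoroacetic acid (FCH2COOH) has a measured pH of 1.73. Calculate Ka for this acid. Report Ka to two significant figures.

[H+] = 10^(-1.73) = 1.86 × 10^-2 M
At equilibrium [HA] = 0.15 − 1.86 × 10^-2 = 1.31 × 10^-1 M
Ka = [H+][A-]/[HA] = (1.86 × 10^-2)² / 1.31 × 10^-1 = 2.6 × 10^-3

Ka = 2.6 × 10^-3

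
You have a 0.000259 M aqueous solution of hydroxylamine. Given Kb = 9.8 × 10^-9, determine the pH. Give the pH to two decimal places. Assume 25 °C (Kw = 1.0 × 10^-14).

NH2OH + H2O ⇌ NH3OH+ + OH-
From the ICE table, Kb = [OH-]²/(0.000259 − [OH-]) = 9.8 × 10^-9.
Neglecting [OH-] in the denominator: [OH-] = √(9.8 × 10^-9 × 0.000259) = 1.59 × 10^-6 M
pOH = 5.80, so pH = 14.00 − pOH = 8.20

pH = 8.20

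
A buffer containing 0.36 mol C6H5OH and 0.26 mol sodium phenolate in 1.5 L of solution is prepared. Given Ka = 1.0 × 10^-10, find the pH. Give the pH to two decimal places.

pKa = −log(1.0 × 10^-10) = 10.000
Using pH = pKa + log([base]/[acid]) with [base]/[acid] = 0.26/0.36:
pH = 10.000 + (-0.141) = 9.86

pH = 9.86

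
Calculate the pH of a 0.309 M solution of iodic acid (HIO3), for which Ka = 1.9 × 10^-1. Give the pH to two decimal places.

pH = 0.78

HIO3 ⇌ IO3- + H+
Ka = x²/(0.309 − x) = 1.9 × 10^-1
x is not negligible relative to C₀; solve x² + 0.19·x − 0.0587 = 0.
x = (−Ka + √(Ka² + 4·Ka·C₀))/2 = 1.65 × 10^-1 M
pH = −log[H+] = −log(1.65 × 10^-1) = 0.78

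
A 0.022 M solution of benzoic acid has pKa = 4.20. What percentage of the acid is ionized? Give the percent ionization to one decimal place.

5.2%

C6H5COOH ⇌ C6H5COO- + H+; let x = [H+] at equilibrium.
Ka = 10^(−4.20) = 6.31 × 10^-5
Solve x² + 6.31e-05x − 1.39e-06 = 0 → x = 1.15 × 10^-3 M
% ionization = x/C₀ × 100% = 1.15 × 10^-3/0.022 × 100% = 5.2%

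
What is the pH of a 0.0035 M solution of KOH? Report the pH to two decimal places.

KOH is a strong base; [OH-] = 0.0035 M.
pOH = -log(0.0035) = 2.46
pH = 14.00 - 2.46 = 11.54

pH = 11.54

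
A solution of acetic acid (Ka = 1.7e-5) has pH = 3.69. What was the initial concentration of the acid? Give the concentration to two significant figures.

C₀ = 2.7 × 10^-3 M

[H+] = 10^(-3.69) = 2.04 × 10^-4 M = x
Ka = x²/(C₀ − x) ⇒ C₀ = x + x²/Ka
C₀ = 2.04 × 10^-4 + (2.04 × 10^-4)²/(1.7 × 10^-5) = 2.65 × 10^-3 M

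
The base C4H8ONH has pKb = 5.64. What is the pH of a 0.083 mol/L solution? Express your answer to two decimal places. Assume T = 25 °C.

pH = 10.64

C4H8ONH + H2O ⇌ C4H8ONH2+ + OH-
Kb = 10^(−5.64) = 2.29 × 10^-6
Kb = x²/(0.083 − x) = 2.29 × 10^-6
Assume x ≪ 0.083: x ≈ √(2.29 × 10^-6 × 0.083) = 4.36 × 10^-4 M
pOH = 3.36, so pH = 14.00 − pOH = 10.64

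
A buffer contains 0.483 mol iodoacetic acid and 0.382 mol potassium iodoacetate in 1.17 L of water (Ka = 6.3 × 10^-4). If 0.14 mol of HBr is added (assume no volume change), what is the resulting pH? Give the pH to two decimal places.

Added H+ converts ICH2COO- to ICH2COOH: ICH2COOH → 0.623 mol, ICH2COO- → 0.242 mol.
pKa = −log(6.3 × 10^-4) = 3.201
pH = pKa + log([A⁻]/[HA]) = 3.201 + log(0.242/0.623) = 3.201 -0.411

pH = 2.79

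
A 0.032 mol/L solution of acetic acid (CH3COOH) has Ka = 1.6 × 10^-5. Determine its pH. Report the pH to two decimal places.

CH3COOH ⇌ CH3COO- + H+
Ka = [H+]²/(0.032 − [H+]) = 1.6 × 10^-5
Since Ka ≪ C₀, [H+] ≈ √(Ka·C₀) = 7.16 × 10^-4 M.
Check: 2.2% ionized — well under 5%, approximation valid.
pH = −log[H+] = −log(7.16 × 10^-4) = 3.15

pH = 3.15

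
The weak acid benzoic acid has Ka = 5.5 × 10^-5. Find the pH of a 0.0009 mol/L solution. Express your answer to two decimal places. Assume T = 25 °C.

pH = 3.71

C6H5COOH ⇌ C6H5COO- + H+
From the ICE table, Ka = x²/(0.0009 − x) = 5.5 × 10^-5.
Here C₀/Ka ≈ 16.4, so the small-x approximation fails. Use the quadratic:
x = (−Ka + √(Ka² + 4·Ka·C₀))/2 = 1.97 × 10^-4 M
pH = −log[H+] = −log(1.97 × 10^-4) = 3.71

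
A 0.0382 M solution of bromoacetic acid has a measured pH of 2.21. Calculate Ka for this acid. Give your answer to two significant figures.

Ka = 1.2 × 10^-3

[H+] = 10^(-2.21) = 6.17 × 10^-3 M
At equilibrium [HA] = 0.0382 − 6.17 × 10^-3 = 3.20 × 10^-2 M
Ka = [H+][A-]/[HA] = (6.17 × 10^-3)² / 3.20 × 10^-2 = 1.2 × 10^-3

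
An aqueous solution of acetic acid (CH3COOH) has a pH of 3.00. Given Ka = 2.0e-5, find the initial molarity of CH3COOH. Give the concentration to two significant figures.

[H+] = 10^(-3.00) = 1.00 × 10^-3 M = x
Ka = x²/(C₀ − x) ⇒ C₀ = x + x²/Ka
C₀ = 1.00 × 10^-3 + (1.00 × 10^-3)²/(2.0 × 10^-5) = 5.10 × 10^-2 M

C₀ = 5.1 × 10^-2 M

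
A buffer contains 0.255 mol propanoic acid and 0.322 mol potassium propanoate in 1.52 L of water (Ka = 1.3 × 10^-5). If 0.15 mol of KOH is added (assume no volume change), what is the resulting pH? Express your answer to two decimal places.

OH- converts CH3CH2COOH to CH3CH2COO-: CH3CH2COOH → 0.105 mol, CH3CH2COO- → 0.472 mol.
pKa = −log(1.3 × 10^-5) = 4.886
Henderson–Hasselbalch with mole ratio 0.472/0.105: pH = 4.886 + (+0.653)

pH = 5.54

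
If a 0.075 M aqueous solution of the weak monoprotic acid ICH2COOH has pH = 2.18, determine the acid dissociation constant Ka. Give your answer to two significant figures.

[H+] = 10^(-2.18) = 6.61 × 10^-3 M
At equilibrium [HA] = 0.075 − 6.61 × 10^-3 = 6.84 × 10^-2 M
Ka = [H+][A-]/[HA] = (6.61 × 10^-3)² / 6.84 × 10^-2 = 6.4 × 10^-4

Ka = 6.4 × 10^-4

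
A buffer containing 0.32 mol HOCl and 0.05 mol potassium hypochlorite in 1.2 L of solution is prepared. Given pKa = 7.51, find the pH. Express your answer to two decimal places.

Henderson–Hasselbalch: pH = pKa + log([OCl-]/[HOCl]) = 7.51 + log(0.05/0.32)
pH = 7.51 + (-0.806) = 6.70

pH = 6.70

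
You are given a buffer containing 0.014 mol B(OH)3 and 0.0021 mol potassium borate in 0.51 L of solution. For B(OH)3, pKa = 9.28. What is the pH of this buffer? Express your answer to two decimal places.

pH = 8.46

pH = pKa + log([A⁻]/[HA]) = 9.28 + log(0.0021/0.014)
pH = 9.28 + (-0.824) = 8.46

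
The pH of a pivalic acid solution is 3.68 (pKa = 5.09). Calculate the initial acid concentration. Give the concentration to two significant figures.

[H+] = 10^(-3.68) = 2.09 × 10^-4 M = x
Ka = 10^(−5.09) = 8.13 × 10^-6
Ka = x²/(C₀ − x) ⇒ C₀ = x + x²/Ka
C₀ = 2.09 × 10^-4 + (2.09 × 10^-4)²/(8.13 × 10^-6) = 5.58 × 10^-3 M

C₀ = 5.6 × 10^-3 M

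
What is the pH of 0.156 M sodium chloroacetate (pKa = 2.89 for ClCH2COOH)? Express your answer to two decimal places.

ClCH2COO- is the conjugate base of the weak acid ClCH2COOH.
Ka = 10^(−2.89) = 1.29 × 10^-3
Kb = Kw/Ka = 1.0×10^-14 / 1.29 × 10^-3 = 7.75 × 10^-12
Let x = [OH-] at equilibrium. Kb = x²/(0.156 − x).
Since Kb ≪ C₀, x ≈ √(Kb·C₀) = 1.10 × 10^-6 M.
(x/C₀ = 0.0007% < 5%, so the approximation holds.)
pOH = −log(1.10 × 10^-6) = 5.96; pH = 14.00 − 5.96 = 8.04

pH = 8.04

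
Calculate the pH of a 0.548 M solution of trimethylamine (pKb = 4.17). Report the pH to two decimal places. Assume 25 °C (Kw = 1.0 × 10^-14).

(CH3)3N + H2O ⇌ (CH3)3NH+ + OH-
Kb = 10^(−4.17) = 6.76 × 10^-5
Let x = [OH-] at equilibrium. Kb = x²/(0.548 − x).
Assume x ≪ 0.548: x ≈ √(6.76 × 10^-5 × 0.548) = 6.09 × 10^-3 M
pOH = −log(6.09 × 10^-3) = 2.22; pH = 14.00 − 2.22 = 11.78

pH = 11.78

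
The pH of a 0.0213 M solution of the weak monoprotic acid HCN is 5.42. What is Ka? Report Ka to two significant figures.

Ka = 6.8 × 10^-10

[H+] = 10^(-5.42) = 3.80 × 10^-6 M
At equilibrium [HA] = 0.0213 − 3.80 × 10^-6 = 2.13 × 10^-2 M
Ka = [H+][A-]/[HA] = (3.80 × 10^-6)² / 2.13 × 10^-2 = 6.8 × 10^-10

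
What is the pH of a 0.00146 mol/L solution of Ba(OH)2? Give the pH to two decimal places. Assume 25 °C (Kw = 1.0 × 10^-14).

pH = 11.47

Ba(OH)2 is a strong base (each formula unit releases 2 OH-); [OH-] = 0.00292 M.
pOH = -log(0.00292) = 2.53
pH = 14.00 - 2.53 = 11.47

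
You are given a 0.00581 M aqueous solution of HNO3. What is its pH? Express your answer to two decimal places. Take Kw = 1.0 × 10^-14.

pH = 2.24

HNO3 is a strong acid and dissociates completely, so [H+] = 0.00581 M.
pH = -log(0.00581) = 2.24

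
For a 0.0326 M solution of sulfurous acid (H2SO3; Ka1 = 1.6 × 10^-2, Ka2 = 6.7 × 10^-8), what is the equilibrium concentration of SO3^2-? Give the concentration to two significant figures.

First ionization gives [H+] ≈ [HSO3-] = 1.62 × 10^-2 M.
Second step: Ka2 = [H+][SO3^2-]/[HSO3-] ≈ [SO3^2-] (since [H+] ≈ [HSO3-]).
So [SO3^2-] ≈ Ka2.

6.7 × 10^-8 M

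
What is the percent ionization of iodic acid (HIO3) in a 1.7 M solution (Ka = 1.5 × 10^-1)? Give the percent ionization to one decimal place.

25.6%

HIO3 ⇌ IO3- + H+; let x = [H+] at equilibrium.
Solve x² + 0.15x − 0.255 = 0 → x = 4.36 × 10^-1 M
% ionization = x/C₀ × 100% = 4.36 × 10^-1/1.7 × 100% = 25.6%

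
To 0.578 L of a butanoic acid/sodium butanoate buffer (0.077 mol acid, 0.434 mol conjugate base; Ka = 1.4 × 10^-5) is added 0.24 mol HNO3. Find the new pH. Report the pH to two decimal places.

Added H+ converts CH3(CH2)2COO- to CH3(CH2)2COOH: CH3(CH2)2COOH → 0.317 mol, CH3(CH2)2COO- → 0.194 mol.
pKa = −log(1.4 × 10^-5) = 4.854
pH = pKa + log(n_CH3(CH2)2COO-/n_CH3(CH2)2COOH) = 4.854 + log(0.194/0.317) = 4.854 + (-0.213)

pH = 4.64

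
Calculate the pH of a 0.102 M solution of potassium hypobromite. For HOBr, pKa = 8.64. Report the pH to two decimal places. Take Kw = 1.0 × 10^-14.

OBr- is the conjugate base of the weak acid HOBr.
Ka = 10^(−8.64) = 2.29 × 10^-9
Kb = Kw/Ka = 1.0×10^-14 / 2.29 × 10^-9 = 4.37 × 10^-6
From the ICE table, Kb = [OH-]²/(0.102 − [OH-]) = 4.37 × 10^-6.
Assume [OH-] ≪ 0.102: [OH-] ≈ √(4.37 × 10^-6 × 0.102) = 6.68 × 10^-4 M
Check: 0.65% ionized — well under 5%, approximation valid.
pOH = −log(6.68 × 10^-4) = 3.18; pH = 14.00 − 3.18 = 10.82

pH = 10.82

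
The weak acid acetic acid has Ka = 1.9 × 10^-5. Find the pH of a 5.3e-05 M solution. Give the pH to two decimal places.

CH3COOH ⇌ CH3COO- + H+
Ka = x²/(5.3e-05 − x) = 1.9 × 10^-5
The 5% rule fails; solving x² + Ka·x − Ka·C₀ = 0 exactly:
x = [−1.9e-05 + √(1.9e-05² + 4.03e-09)]/2 = 2.36 × 10^-5 M
pH = −log(2.36 × 10^-5) = 4.63

pH = 4.63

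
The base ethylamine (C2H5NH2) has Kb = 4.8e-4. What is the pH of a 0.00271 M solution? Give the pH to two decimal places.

C2H5NH2 + H2O ⇌ C2H5NH3+ + OH-
Kb = [OH-]²/(0.00271 − [OH-]) = 4.8 × 10^-4
[OH-] is not negligible relative to C₀; solve [OH-]² + 0.00048·[OH-] − 1.3e-06 = 0.
[OH-] = [−0.00048 + √(0.00048² + 5.2e-06)]/2 = 9.26 × 10^-4 M
pOH = −log(9.26 × 10^-4) = 3.03; pH = 14.00 − 3.03 = 10.97

pH = 10.97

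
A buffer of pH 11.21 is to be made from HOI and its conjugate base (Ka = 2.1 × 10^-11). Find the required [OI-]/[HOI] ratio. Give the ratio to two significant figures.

pKa = -log(2.1 × 10^-11) = 10.678
pH = pKa + log(r) ⇒ log(r) = 11.21 − 10.678 = +0.532
r = [OI-]/[HOI] = 10^(+0.532) = 3.4

ratio = 3.4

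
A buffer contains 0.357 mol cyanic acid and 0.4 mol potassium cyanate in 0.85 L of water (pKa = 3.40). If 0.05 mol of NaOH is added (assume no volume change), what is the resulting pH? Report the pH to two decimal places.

pH = 3.57

After neutralization: n(HOCN) = 0.307 mol, n(OCN-) = 0.45 mol.
pH = pKa + log(n_OCN-/n_HOCN) = 3.40 + log(0.45/0.307) = 3.40 + (+0.166)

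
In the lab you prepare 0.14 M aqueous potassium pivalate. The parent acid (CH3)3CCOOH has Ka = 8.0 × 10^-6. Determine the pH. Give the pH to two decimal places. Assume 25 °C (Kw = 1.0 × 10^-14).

pH = 9.12

(CH3)3CCOO- is the conjugate base of the weak acid (CH3)3CCOOH.
Kb = Kw/Ka = 1.0×10^-14 / 8.0 × 10^-6 = 1.25 × 10^-9
Let x = [OH-] at equilibrium. Kb = x²/(0.14 − x).
Neglecting x in the denominator: x = √(1.25 × 10^-9 × 0.14) = 1.32 × 10^-5 M
pOH = 4.88, so pH = 14.00 − pOH = 9.12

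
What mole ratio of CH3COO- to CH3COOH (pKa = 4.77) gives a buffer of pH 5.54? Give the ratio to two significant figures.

ratio = 5.9

pH = pKa + log(r) ⇒ log(r) = 5.54 − 4.77 = +0.77
r = [CH3COO-]/[CH3COOH] = 10^(+0.77) = 5.89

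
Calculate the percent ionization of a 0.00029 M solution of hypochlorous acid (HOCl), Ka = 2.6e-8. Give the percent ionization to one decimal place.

0.9%

HOCl ⇌ OCl- + H+; let x = [H+] at equilibrium.
x ≈ √(Ka·C₀) = √(2.6 × 10^-8 × 0.00029) = 2.75 × 10^-6 M
Fraction ionized = 2.75 × 10^-6 / 0.00029 = 0.0095 → 0.9%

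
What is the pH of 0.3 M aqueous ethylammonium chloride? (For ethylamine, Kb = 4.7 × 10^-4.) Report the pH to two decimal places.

pH = 5.60

C2H5NH3+ is the conjugate acid of the weak base C2H5NH2.
Ka = Kw/Kb = 1.0×10^-14 / 4.7 × 10^-4 = 2.13 × 10^-11
Let x = [H+] at equilibrium. Ka = x²/(0.3 − x).
Assume x ≪ 0.3: x ≈ √(2.13 × 10^-11 × 0.3) = 2.53 × 10^-6 M
pH = −log[H+] = −log(2.53 × 10^-6) = 5.60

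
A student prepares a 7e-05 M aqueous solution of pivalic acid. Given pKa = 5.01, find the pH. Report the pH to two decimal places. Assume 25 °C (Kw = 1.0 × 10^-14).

pH = 4.66

(CH3)3CCOOH ⇌ (CH3)3CCOO- + H+
Ka = 10^(−5.01) = 9.77 × 10^-6
Ka = x²/(7e-05 − x) = 9.77 × 10^-6
Here C₀/Ka ≈ 7.16, so the small-x approximation fails. Use the quadratic:
x = (−Ka + √(Ka² + 4·Ka·C₀))/2 = 2.17 × 10^-5 M
pH = −log[H+] = −log(2.17 × 10^-5) = 4.66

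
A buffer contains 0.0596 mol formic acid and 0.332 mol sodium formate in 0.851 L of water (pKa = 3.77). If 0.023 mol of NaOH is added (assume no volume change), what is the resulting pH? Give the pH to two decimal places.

pH = 4.76

After neutralization: n(HCOOH) = 0.0366 mol, n(HCOO-) = 0.355 mol.
Henderson–Hasselbalch with mole ratio 0.355/0.0366: pH = 3.77 + (+0.987)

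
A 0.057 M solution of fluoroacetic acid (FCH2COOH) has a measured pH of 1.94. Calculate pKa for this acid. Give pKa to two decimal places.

[H+] = 10^(-1.94) = 1.15 × 10^-2 M
At equilibrium [HA] = 0.057 − 1.15 × 10^-2 = 4.55 × 10^-2 M
Ka = [H+][A-]/[HA] = (1.15 × 10^-2)² / 4.55 × 10^-2 = 2.91 × 10^-3
pKa = -log(2.91 × 10^-3) = 2.54

pKa = 2.54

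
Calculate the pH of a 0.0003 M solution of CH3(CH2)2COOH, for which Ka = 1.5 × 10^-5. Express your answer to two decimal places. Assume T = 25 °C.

pH = 4.22

CH3(CH2)2COOH ⇌ CH3(CH2)2COO- + H+
Ka = x²/(0.0003 − x) = 1.5 × 10^-5
Here C₀/Ka ≈ 20, so the small-x approximation fails. Use the quadratic:
x = (−Ka + √(Ka² + 4·Ka·C₀))/2 = 6.00 × 10^-5 M
pH = −log(6.00 × 10^-5) = 4.22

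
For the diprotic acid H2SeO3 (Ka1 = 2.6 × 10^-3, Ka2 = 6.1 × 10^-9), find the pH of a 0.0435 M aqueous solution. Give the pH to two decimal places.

Ka1 ≫ Ka2, so treat the first dissociation as the only significant source of H+.
Ka1 = x²/(0.0435 − x) = 2.6 × 10^-3
Solving the quadratic: x = (−Ka1 + √(Ka1² + 4·Ka1·C₀))/2 = 9.41 × 10^-3 M
pH = −log(9.41 × 10^-3) = 2.03

pH = 2.03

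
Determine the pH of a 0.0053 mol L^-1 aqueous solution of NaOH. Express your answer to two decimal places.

pH = 11.72

NaOH is a strong base; [OH-] = 0.0053 M.
pOH = -log(0.0053) = 2.28
pH = 14.00 - 2.28 = 11.72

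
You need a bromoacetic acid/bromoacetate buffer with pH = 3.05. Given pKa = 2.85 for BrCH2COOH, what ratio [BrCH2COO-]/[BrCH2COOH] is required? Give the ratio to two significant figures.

pH = pKa + log(r) ⇒ log(r) = 3.05 − 2.85 = +0.20
r = [BrCH2COO-]/[BrCH2COOH] = 10^(+0.20) = 1.58

ratio = 1.6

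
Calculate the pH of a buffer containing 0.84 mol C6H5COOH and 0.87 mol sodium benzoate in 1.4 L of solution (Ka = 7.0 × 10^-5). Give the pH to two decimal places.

pKa = −log(7.0 × 10^-5) = 4.155
Henderson–Hasselbalch: pH = pKa + log([C6H5COO-]/[C6H5COOH]) = 4.155 + log(0.87/0.84)
pH = 4.155 + (+0.015) = 4.17

pH = 4.17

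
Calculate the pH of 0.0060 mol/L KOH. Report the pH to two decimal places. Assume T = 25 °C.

pH = 11.78

KOH is a strong base; [OH-] = 0.006 M.
pOH = -log(0.006) = 2.22
pH = 14.00 - 2.22 = 11.78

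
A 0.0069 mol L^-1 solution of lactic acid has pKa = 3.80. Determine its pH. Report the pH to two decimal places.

CH3CH(OH)COOH ⇌ CH3CH(OH)COO- + H+
Ka = 10^(−3.80) = 1.58 × 10^-4
Ka = x²/(0.0069 − x) = 1.58 × 10^-4
x is not negligible relative to C₀; solve x² + 0.000158·x − 1.09e-06 = 0.
x = [−0.000158 + √(0.000158² + 4.36e-06)]/2 = 9.68 × 10^-4 M
pH = −log(9.68 × 10^-4) = 3.01

pH = 3.01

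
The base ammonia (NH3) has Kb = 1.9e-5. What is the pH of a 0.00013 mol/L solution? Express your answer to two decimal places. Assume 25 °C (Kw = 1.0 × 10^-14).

NH3 + H2O ⇌ NH4+ + OH-
Kb = x²/(0.00013 − x) = 1.9 × 10^-5
Here C₀/Kb ≈ 6.84, so the small-x approximation fails. Use the quadratic:
x = (−Kb + √(Kb² + 4·Kb·C₀))/2 = 4.11 × 10^-5 M
pOH = 4.39, so pH = 14.00 − pOH = 9.61

pH = 9.61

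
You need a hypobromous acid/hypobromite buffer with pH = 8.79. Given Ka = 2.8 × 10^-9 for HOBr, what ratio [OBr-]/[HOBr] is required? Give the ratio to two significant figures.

ratio = 1.7

pKa = -log(2.8 × 10^-9) = 8.553
pH = pKa + log(r) ⇒ log(r) = 8.79 − 8.553 = +0.237
r = [OBr-]/[HOBr] = 10^(+0.237) = 1.73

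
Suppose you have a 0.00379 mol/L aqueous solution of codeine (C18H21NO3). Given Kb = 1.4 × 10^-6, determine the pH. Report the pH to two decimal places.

pH = 9.86

C18H21NO3 + H2O ⇌ C18H22NO3+ + OH-
Let x = [OH-] at equilibrium. Kb = x²/(0.00379 − x).
Neglecting x in the denominator: x = √(1.4 × 10^-6 × 0.00379) = 7.28 × 10^-5 M
pOH = −log(7.28 × 10^-5) = 4.14; pH = 14.00 − 4.14 = 9.86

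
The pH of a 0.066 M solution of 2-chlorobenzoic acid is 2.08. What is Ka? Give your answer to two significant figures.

Ka = 1.2 × 10^-3

[H+] = 10^(-2.08) = 8.32 × 10^-3 M
At equilibrium [HA] = 0.066 − 8.32 × 10^-3 = 5.77 × 10^-2 M
Ka = [H+][A-]/[HA] = (8.32 × 10^-3)² / 5.77 × 10^-2 = 1.2 × 10^-3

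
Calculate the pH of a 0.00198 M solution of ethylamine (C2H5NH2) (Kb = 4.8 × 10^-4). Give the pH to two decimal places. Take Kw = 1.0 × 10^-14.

pH = 10.88

C2H5NH2 + H2O ⇌ C2H5NH3+ + OH-
From the ICE table, Kb = [OH-]²/(0.00198 − [OH-]) = 4.8 × 10^-4.
[OH-] is not negligible relative to C₀; solve [OH-]² + 0.00048·[OH-] − 9.5e-07 = 0.
[OH-] = [−0.00048 + √(0.00048² + 3.8e-06)]/2 = 7.64 × 10^-4 M
pOH = 3.12, so pH = 14.00 − pOH = 10.88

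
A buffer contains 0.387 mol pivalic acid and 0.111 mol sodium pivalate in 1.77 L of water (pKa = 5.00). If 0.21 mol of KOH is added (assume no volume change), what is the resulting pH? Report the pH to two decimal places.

pH = 5.26

After neutralization: n((CH3)3CCOOH) = 0.177 mol, n((CH3)3CCOO-) = 0.321 mol.
pH = pKa + log([A⁻]/[HA]) = 5.00 + log(0.321/0.177) = 5.00 +0.259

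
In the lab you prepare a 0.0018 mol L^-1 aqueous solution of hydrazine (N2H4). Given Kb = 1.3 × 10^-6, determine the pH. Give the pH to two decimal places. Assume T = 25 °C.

N2H4 + H2O ⇌ N2H5+ + OH-
Kb = x²/(0.0018 − x) = 1.3 × 10^-6
Since Kb ≪ C₀, x ≈ √(Kb·C₀) = 4.84 × 10^-5 M.
Check: 2.7% ionized — well under 5%, approximation valid.
pOH = −log(4.84 × 10^-5) = 4.32; pH = 14.00 − 4.32 = 9.68

pH = 9.68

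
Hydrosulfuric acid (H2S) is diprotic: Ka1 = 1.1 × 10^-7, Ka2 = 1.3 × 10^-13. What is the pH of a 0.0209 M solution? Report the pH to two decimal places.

pH = 4.32

Ka1 ≫ Ka2, so treat the first dissociation as the only significant source of H+.
Ka1 = x²/(0.0209 − x) = 1.1 × 10^-7
x ≈ √(1.1 × 10^-7 × 0.0209) = 4.79 × 10^-5 M
pH = −log(4.79 × 10^-5) = 4.32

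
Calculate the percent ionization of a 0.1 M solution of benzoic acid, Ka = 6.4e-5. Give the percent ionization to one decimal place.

2.5%

C6H5COOH ⇌ C6H5COO- + H+; let x = [H+] at equilibrium.
x ≈ √(Ka·C₀) = √(6.4 × 10^-5 × 0.1) = 2.53 × 10^-3 M
% ionization = x/C₀ × 100% = 2.53 × 10^-3/0.1 × 100% = 2.5%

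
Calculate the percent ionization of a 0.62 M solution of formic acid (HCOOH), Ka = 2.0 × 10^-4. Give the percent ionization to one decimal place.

1.8%

HCOOH ⇌ HCOO- + H+; let x = [H+] at equilibrium.
x ≈ √(Ka·C₀) = √(2.0 × 10^-4 × 0.62) = 1.11 × 10^-2 M
Fraction ionized = 1.11 × 10^-2 / 0.62 = 0.0179 → 1.8%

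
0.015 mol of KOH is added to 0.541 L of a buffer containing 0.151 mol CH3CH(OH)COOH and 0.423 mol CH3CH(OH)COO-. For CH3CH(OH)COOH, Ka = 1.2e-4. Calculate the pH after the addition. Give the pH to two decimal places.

After neutralization: n(CH3CH(OH)COOH) = 0.136 mol, n(CH3CH(OH)COO-) = 0.438 mol.
pKa = −log(1.2 × 10^-4) = 3.921
pH = pKa + log(n_CH3CH(OH)COO-/n_CH3CH(OH)COOH) = 3.921 + log(0.438/0.136) = 3.921 + (+0.508)

pH = 4.43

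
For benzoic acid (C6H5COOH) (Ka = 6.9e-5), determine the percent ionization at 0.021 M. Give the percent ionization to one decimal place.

C6H5COOH ⇌ C6H5COO- + H+; let x = [H+] at equilibrium.
Ka = x²/(C₀ − x); solving the quadratic gives x = 1.17 × 10^-3 M.
Fraction ionized = 1.17 × 10^-3 / 0.021 = 0.0557 → 5.6%

5.6%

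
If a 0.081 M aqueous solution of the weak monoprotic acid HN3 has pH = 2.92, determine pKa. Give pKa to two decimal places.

[H+] = 10^(-2.92) = 1.20 × 10^-3 M
At equilibrium [HA] = 0.081 − 1.20 × 10^-3 = 7.98 × 10^-2 M
Ka = [H+][A-]/[HA] = (1.20 × 10^-3)² / 7.98 × 10^-2 = 1.80 × 10^-5
pKa = -log(1.80 × 10^-5) = 4.74

pKa = 4.74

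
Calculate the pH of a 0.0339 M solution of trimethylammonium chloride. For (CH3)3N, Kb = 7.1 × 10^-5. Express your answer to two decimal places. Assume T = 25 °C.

pH = 5.66

(CH3)3NH+ is the conjugate acid of the weak base (CH3)3N.
Ka = Kw/Kb = 1.0×10^-14 / 7.1 × 10^-5 = 1.41 × 10^-10
Ka = x²/(0.0339 − x) = 1.41 × 10^-10
Neglecting x in the denominator: x = √(1.41 × 10^-10 × 0.0339) = 2.19 × 10^-6 M
(x/C₀ = 0.0064% < 5%, so the approximation holds.)
pH = −log(2.19 × 10^-6) = 5.66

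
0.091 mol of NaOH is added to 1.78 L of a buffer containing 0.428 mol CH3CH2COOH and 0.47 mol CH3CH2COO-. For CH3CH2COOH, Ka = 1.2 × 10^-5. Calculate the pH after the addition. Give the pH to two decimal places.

pH = 5.14

OH- converts CH3CH2COOH to CH3CH2COO-: CH3CH2COOH → 0.337 mol, CH3CH2COO- → 0.561 mol.
pKa = −log(1.2 × 10^-5) = 4.921
pH = pKa + log([A⁻]/[HA]) = 4.921 + log(0.561/0.337) = 4.921 +0.221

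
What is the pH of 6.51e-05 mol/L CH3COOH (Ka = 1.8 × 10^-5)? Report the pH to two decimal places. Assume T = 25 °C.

pH = 4.58

CH3COOH ⇌ CH3COO- + H+
Ka = x²/(6.51e-05 − x) = 1.8 × 10^-5
x is not negligible relative to C₀; solve x² + 1.8e-05·x − 1.17e-09 = 0.
x = (−Ka + √(Ka² + 4·Ka·C₀))/2 = 2.64 × 10^-5 M
pH = −log[H+] = −log(2.64 × 10^-5) = 4.58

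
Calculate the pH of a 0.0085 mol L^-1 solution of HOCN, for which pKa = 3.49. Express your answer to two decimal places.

pH = 2.82

HOCN ⇌ OCN- + H+
Ka = 10^(−3.49) = 3.24 × 10^-4
From the ICE table, Ka = x²/(0.0085 − x) = 3.24 × 10^-4.
Here C₀/Ka ≈ 26.2, so the small-x approximation fails. Use the quadratic:
x = [−0.000324 + √(0.000324² + 1.1e-05)]/2 = 1.51 × 10^-3 M
pH = −log(1.51 × 10^-3) = 2.82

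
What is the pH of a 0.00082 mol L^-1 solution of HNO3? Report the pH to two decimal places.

pH = 3.09

HNO3 is a strong acid and dissociates completely, so [H+] = 0.00082 M.
pH = -log(0.00082) = 3.09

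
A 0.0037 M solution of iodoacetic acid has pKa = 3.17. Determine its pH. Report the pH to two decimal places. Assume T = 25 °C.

ICH2COOH ⇌ ICH2COO- + H+
Ka = 10^(−3.17) = 6.76 × 10^-4
Let x = [H+] at equilibrium. Ka = x²/(0.0037 − x).
The 5% rule fails; solving x² + Ka·x − Ka·C₀ = 0 exactly:
x = (−Ka + √(Ka² + 4·Ka·C₀))/2 = 1.28 × 10^-3 M
pH = −log(1.28 × 10^-3) = 2.89

pH = 2.89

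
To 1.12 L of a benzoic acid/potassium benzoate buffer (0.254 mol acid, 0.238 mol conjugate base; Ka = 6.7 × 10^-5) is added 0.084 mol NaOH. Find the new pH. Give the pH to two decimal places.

pH = 4.45

After neutralization: n(C6H5COOH) = 0.17 mol, n(C6H5COO-) = 0.322 mol.
pKa = −log(6.7 × 10^-5) = 4.174
Henderson–Hasselbalch with mole ratio 0.322/0.17: pH = 4.174 + (+0.277)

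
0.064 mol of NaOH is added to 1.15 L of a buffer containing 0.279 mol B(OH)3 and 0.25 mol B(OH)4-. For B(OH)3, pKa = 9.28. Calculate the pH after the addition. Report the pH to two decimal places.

pH = 9.44

OH- converts B(OH)3 to B(OH)4-: B(OH)3 → 0.215 mol, B(OH)4- → 0.314 mol.
pH = pKa + log(n_B(OH)4-/n_B(OH)3) = 9.28 + log(0.314/0.215) = 9.28 + (+0.164)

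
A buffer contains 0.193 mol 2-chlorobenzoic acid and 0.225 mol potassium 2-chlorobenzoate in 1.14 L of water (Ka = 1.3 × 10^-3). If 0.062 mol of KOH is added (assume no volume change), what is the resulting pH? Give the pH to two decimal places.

pH = 3.23

OH- converts ClC6H4COOH to ClC6H4COO-: ClC6H4COOH → 0.131 mol, ClC6H4COO- → 0.287 mol.
pKa = −log(1.3 × 10^-3) = 2.886
Henderson–Hasselbalch with mole ratio 0.287/0.131: pH = 2.886 + (+0.341)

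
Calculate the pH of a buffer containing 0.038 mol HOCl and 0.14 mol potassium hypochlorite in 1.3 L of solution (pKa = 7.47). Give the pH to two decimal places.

pH = 8.04

Henderson–Hasselbalch: pH = pKa + log([OCl-]/[HOCl]) = 7.47 + log(0.14/0.038)
pH = 7.47 + (+0.566) = 8.04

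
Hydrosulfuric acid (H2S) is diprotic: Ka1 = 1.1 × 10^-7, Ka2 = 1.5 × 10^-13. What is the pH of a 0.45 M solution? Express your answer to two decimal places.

pH = 3.65

Ka1 ≫ Ka2, so treat the first dissociation as the only significant source of H+.
Ka1 = x²/(0.45 − x) = 1.1 × 10^-7
x ≈ √(1.1 × 10^-7 × 0.45) = 2.22 × 10^-4 M
pH = −log(2.22 × 10^-4) = 3.65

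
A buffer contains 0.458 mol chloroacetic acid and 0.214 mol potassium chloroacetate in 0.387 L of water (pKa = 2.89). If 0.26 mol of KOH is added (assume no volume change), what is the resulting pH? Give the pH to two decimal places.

pH = 3.27

OH- converts ClCH2COOH to ClCH2COO-: ClCH2COOH → 0.198 mol, ClCH2COO- → 0.474 mol.
pH = pKa + log(n_ClCH2COO-/n_ClCH2COOH) = 2.89 + log(0.474/0.198) = 2.89 + (+0.379)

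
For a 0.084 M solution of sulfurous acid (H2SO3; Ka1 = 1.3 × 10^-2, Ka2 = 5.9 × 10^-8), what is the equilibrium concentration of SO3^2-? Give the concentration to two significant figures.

First ionization gives [H+] ≈ [HSO3-] = 2.72 × 10^-2 M.
Second step: Ka2 = [H+][SO3^2-]/[HSO3-] ≈ [SO3^2-] (since [H+] ≈ [HSO3-]).
So [SO3^2-] ≈ Ka2.

5.9 × 10^-8 M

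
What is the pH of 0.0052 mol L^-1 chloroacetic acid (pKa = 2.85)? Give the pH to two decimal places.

ClCH2COOH ⇌ ClCH2COO- + H+
Ka = 10^(−2.85) = 1.41 × 10^-3
From the ICE table, Ka = x²/(0.0052 − x) = 1.41 × 10^-3.
x is not negligible relative to C₀; solve x² + 0.00141·x − 7.33e-06 = 0.
x = [−0.00141 + √(0.00141² + 2.93e-05)]/2 = 2.09 × 10^-3 M
pH = −log(2.09 × 10^-3) = 2.68

pH = 2.68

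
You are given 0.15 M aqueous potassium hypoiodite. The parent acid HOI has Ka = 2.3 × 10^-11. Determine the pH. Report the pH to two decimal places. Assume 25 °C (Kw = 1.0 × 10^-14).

pH = 11.90

OI- is the conjugate base of the weak acid HOI.
Kb = Kw/Ka = 1.0×10^-14 / 2.3 × 10^-11 = 4.35 × 10^-4
Kb = [OH-]²/(0.15 − [OH-]) = 4.35 × 10^-4
Here C₀/Kb ≈ 345, so the small-[OH-] approximation fails. Use the quadratic:
[OH-] = [−0.000435 + √(0.000435² + 0.000261)]/2 = 7.86 × 10^-3 M
pOH = −log(7.86 × 10^-3) = 2.10; pH = 14.00 − 2.10 = 11.90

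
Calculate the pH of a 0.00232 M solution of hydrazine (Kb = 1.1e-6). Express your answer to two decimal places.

pH = 9.70

N2H4 + H2O ⇌ N2H5+ + OH-
From the ICE table, Kb = [OH-]²/(0.00232 − [OH-]) = 1.1 × 10^-6.
Since Kb ≪ C₀, [OH-] ≈ √(Kb·C₀) = 5.05 × 10^-5 M.
pOH = 4.30, so pH = 14.00 − pOH = 9.70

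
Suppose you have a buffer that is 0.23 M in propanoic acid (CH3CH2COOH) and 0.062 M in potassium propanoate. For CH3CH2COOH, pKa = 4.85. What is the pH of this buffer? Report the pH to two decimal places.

pH = 4.28

Using pH = pKa + log([base]/[acid]) with [base]/[acid] = 0.062/0.23:
pH = 4.85 + (-0.569) = 4.28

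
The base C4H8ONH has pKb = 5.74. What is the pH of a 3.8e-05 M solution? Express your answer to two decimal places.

pH = 8.87

C4H8ONH + H2O ⇌ C4H8ONH2+ + OH-
Kb = 10^(−5.74) = 1.82 × 10^-6
Kb = [OH-]²/(3.8e-05 − [OH-]) = 1.82 × 10^-6
Here C₀/Kb ≈ 20.9, so the small-[OH-] approximation fails. Use the quadratic:
[OH-] = (−Kb + √(Kb² + 4·Kb·C₀))/2 = 7.46 × 10^-6 M
pOH = 5.13, so pH = 14.00 − pOH = 8.87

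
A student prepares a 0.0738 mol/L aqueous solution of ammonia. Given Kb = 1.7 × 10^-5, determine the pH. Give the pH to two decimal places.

NH3 + H2O ⇌ NH4+ + OH-
From the ICE table, Kb = [OH-]²/(0.0738 − [OH-]) = 1.7 × 10^-5.
Since Kb ≪ C₀, [OH-] ≈ √(Kb·C₀) = 1.12 × 10^-3 M.
Check: 1.5% ionized — well under 5%, approximation valid.
pOH = 2.95, so pH = 14.00 − pOH = 11.05

pH = 11.05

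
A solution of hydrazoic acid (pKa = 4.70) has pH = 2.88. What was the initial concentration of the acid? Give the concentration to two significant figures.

[H+] = 10^(-2.88) = 1.32 × 10^-3 M = x
Ka = 10^(−4.70) = 2.00 × 10^-5
Ka = x²/(C₀ − x) ⇒ C₀ = x + x²/Ka
C₀ = 1.32 × 10^-3 + (1.32 × 10^-3)²/(2.00 × 10^-5) = 8.84 × 10^-2 M

C₀ = 8.8 × 10^-2 M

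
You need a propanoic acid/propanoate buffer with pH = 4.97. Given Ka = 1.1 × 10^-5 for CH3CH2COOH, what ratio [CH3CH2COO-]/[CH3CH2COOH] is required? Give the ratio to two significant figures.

pKa = -log(1.1 × 10^-5) = 4.959
pH = pKa + log(r) ⇒ log(r) = 4.97 − 4.959 = +0.011
r = [CH3CH2COO-]/[CH3CH2COOH] = 10^(+0.011) = 1.03

ratio = 1.0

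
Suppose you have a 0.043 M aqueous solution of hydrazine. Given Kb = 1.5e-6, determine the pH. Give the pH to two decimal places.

pH = 10.40

N2H4 + H2O ⇌ N2H5+ + OH-
From the ICE table, Kb = [OH-]²/(0.043 − [OH-]) = 1.5 × 10^-6.
Assume [OH-] ≪ 0.043: [OH-] ≈ √(1.5 × 10^-6 × 0.043) = 2.54 × 10^-4 M
([OH-]/C₀ = 0.59% < 5%, so the approximation holds.)
pOH = −log(2.54 × 10^-4) = 3.60; pH = 14.00 − 3.60 = 10.40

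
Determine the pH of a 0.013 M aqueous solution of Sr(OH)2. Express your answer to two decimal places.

pH = 12.41

Sr(OH)2 is a strong base (each formula unit releases 2 OH-); [OH-] = 0.026 M.
pOH = -log(0.026) = 1.59
pH = 14.00 - 1.59 = 12.41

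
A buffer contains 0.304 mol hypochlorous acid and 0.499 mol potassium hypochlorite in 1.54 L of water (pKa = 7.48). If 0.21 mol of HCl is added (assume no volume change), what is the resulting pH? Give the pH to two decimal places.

pH = 7.23

Added H+ converts OCl- to HOCl: HOCl → 0.514 mol, OCl- → 0.289 mol.
pH = pKa + log([A⁻]/[HA]) = 7.48 + log(0.289/0.514) = 7.48 -0.250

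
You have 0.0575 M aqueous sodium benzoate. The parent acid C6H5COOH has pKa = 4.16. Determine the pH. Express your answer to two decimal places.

C6H5COO- is the conjugate base of the weak acid C6H5COOH.
Ka = 10^(−4.16) = 6.92 × 10^-5
Kb = Kw/Ka = 1.0×10^-14 / 6.92 × 10^-5 = 1.45 × 10^-10
Kb = x²/(0.0575 − x) = 1.45 × 10^-10
Assume x ≪ 0.0575: x ≈ √(1.45 × 10^-10 × 0.0575) = 2.89 × 10^-6 M
Check: 0.005% ionized — well under 5%, approximation valid.
pOH = −log(2.89 × 10^-6) = 5.54; pH = 14.00 − 5.54 = 8.46

pH = 8.46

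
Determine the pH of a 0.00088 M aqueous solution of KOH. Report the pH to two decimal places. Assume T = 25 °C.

pH = 10.94

KOH is a strong base; [OH-] = 0.00088 M.
pOH = -log(0.00088) = 3.06
pH = 14.00 - 3.06 = 10.94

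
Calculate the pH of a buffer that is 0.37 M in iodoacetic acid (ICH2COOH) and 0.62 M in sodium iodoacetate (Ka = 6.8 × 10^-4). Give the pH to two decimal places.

pH = 3.39

pKa = −log(6.8 × 10^-4) = 3.167
Henderson–Hasselbalch: pH = pKa + log([ICH2COO-]/[ICH2COOH]) = 3.167 + log(0.62/0.37)
pH = 3.167 + (+0.224) = 3.39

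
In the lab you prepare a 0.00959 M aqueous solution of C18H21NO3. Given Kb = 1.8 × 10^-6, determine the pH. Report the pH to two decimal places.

pH = 10.12

C18H21NO3 + H2O ⇌ C18H22NO3+ + OH-
Kb = x²/(0.00959 − x) = 1.8 × 10^-6
Since Kb ≪ C₀, x ≈ √(Kb·C₀) = 1.31 × 10^-4 M.
(x/C₀ = 1.4% < 5%, so the approximation holds.)
pOH = −log(1.31 × 10^-4) = 3.88; pH = 14.00 − 3.88 = 10.12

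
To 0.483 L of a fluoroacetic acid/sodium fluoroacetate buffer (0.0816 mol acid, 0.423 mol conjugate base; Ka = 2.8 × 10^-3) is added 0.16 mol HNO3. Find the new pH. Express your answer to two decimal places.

After neutralization: n(FCH2COOH) = 0.242 mol, n(FCH2COO-) = 0.263 mol.
pKa = −log(2.8 × 10^-3) = 2.553
Henderson–Hasselbalch with mole ratio 0.263/0.242: pH = 2.553 + (+0.036)

pH = 2.59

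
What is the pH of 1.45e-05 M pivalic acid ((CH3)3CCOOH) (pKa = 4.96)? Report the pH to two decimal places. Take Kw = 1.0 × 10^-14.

(CH3)3CCOOH ⇌ (CH3)3CCOO- + H+
Ka = 10^(−4.96) = 1.10 × 10^-5
From the ICE table, Ka = x²/(1.45e-05 − x) = 1.10 × 10^-5.
x is not negligible relative to C₀; solve x² + 1.1e-05·x − 1.59e-10 = 0.
x = (−Ka + √(Ka² + 4·Ka·C₀))/2 = 8.27 × 10^-6 M
pH = −log[H+] = −log(8.27 × 10^-6) = 5.08

pH = 5.08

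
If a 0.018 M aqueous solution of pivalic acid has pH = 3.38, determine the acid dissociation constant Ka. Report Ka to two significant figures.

[H+] = 10^(-3.38) = 4.17 × 10^-4 M
At equilibrium [HA] = 0.018 − 4.17 × 10^-4 = 1.76 × 10^-2 M
Ka = [H+][A-]/[HA] = (4.17 × 10^-4)² / 1.76 × 10^-2 = 9.9 × 10^-6

Ka = 9.9 × 10^-6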